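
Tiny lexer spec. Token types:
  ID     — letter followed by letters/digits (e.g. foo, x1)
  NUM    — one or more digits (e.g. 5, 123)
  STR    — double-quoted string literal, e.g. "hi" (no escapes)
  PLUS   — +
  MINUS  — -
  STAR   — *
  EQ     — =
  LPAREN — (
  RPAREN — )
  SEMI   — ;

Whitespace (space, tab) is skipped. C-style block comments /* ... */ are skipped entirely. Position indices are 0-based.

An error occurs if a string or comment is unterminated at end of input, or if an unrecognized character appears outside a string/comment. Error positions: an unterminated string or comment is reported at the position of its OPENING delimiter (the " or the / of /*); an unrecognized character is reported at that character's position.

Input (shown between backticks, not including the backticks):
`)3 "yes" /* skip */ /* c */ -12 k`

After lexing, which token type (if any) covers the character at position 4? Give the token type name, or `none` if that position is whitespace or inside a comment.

pos=0: emit RPAREN ')'
pos=1: emit NUM '3' (now at pos=2)
pos=3: enter STRING mode
pos=3: emit STR "yes" (now at pos=8)
pos=9: enter COMMENT mode (saw '/*')
exit COMMENT mode (now at pos=19)
pos=20: enter COMMENT mode (saw '/*')
exit COMMENT mode (now at pos=27)
pos=28: emit MINUS '-'
pos=29: emit NUM '12' (now at pos=31)
pos=32: emit ID 'k' (now at pos=33)
DONE. 6 tokens: [RPAREN, NUM, STR, MINUS, NUM, ID]
Position 4: char is 'y' -> STR

Answer: STR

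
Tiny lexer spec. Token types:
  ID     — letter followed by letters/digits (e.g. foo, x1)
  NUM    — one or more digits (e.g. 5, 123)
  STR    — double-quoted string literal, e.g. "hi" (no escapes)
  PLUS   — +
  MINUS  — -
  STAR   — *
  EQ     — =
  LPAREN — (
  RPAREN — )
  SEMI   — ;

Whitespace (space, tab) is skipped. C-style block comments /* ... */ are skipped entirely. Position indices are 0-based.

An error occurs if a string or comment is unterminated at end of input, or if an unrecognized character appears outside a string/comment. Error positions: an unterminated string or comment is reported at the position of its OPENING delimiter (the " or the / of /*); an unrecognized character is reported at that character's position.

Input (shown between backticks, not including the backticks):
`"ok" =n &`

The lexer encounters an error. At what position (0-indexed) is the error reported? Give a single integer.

pos=0: enter STRING mode
pos=0: emit STR "ok" (now at pos=4)
pos=5: emit EQ '='
pos=6: emit ID 'n' (now at pos=7)
pos=8: ERROR — unrecognized char '&'

Answer: 8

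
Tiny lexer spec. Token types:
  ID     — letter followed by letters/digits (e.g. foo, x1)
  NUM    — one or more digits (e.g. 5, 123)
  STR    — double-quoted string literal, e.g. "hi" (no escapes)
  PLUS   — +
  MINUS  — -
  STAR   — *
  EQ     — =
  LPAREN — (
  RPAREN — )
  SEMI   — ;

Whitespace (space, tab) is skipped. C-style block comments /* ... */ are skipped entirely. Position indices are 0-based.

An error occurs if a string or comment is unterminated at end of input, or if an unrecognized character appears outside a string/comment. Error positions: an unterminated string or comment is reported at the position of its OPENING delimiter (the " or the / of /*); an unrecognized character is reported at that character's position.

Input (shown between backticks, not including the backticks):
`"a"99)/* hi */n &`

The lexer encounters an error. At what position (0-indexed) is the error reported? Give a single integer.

Answer: 16

Derivation:
pos=0: enter STRING mode
pos=0: emit STR "a" (now at pos=3)
pos=3: emit NUM '99' (now at pos=5)
pos=5: emit RPAREN ')'
pos=6: enter COMMENT mode (saw '/*')
exit COMMENT mode (now at pos=14)
pos=14: emit ID 'n' (now at pos=15)
pos=16: ERROR — unrecognized char '&'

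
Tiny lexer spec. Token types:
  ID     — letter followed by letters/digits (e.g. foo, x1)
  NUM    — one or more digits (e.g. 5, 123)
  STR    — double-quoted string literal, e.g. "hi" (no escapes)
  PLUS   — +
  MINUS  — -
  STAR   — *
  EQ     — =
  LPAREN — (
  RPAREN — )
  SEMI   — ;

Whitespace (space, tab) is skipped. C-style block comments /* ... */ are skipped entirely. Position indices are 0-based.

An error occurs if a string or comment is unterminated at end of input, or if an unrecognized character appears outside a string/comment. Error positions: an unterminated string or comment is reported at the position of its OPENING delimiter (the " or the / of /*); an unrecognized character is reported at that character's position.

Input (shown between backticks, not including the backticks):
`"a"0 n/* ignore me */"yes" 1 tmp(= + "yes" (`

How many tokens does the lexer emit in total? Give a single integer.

Answer: 11

Derivation:
pos=0: enter STRING mode
pos=0: emit STR "a" (now at pos=3)
pos=3: emit NUM '0' (now at pos=4)
pos=5: emit ID 'n' (now at pos=6)
pos=6: enter COMMENT mode (saw '/*')
exit COMMENT mode (now at pos=21)
pos=21: enter STRING mode
pos=21: emit STR "yes" (now at pos=26)
pos=27: emit NUM '1' (now at pos=28)
pos=29: emit ID 'tmp' (now at pos=32)
pos=32: emit LPAREN '('
pos=33: emit EQ '='
pos=35: emit PLUS '+'
pos=37: enter STRING mode
pos=37: emit STR "yes" (now at pos=42)
pos=43: emit LPAREN '('
DONE. 11 tokens: [STR, NUM, ID, STR, NUM, ID, LPAREN, EQ, PLUS, STR, LPAREN]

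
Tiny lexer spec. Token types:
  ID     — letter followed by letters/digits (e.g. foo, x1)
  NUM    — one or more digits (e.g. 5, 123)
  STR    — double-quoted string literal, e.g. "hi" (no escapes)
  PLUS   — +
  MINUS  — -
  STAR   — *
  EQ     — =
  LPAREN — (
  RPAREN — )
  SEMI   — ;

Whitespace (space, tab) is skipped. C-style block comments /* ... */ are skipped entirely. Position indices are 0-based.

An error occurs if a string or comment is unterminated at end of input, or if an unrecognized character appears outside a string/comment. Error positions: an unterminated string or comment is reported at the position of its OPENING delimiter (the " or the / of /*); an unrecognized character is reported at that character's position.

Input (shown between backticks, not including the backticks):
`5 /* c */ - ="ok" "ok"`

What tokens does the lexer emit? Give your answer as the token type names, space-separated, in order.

Answer: NUM MINUS EQ STR STR

Derivation:
pos=0: emit NUM '5' (now at pos=1)
pos=2: enter COMMENT mode (saw '/*')
exit COMMENT mode (now at pos=9)
pos=10: emit MINUS '-'
pos=12: emit EQ '='
pos=13: enter STRING mode
pos=13: emit STR "ok" (now at pos=17)
pos=18: enter STRING mode
pos=18: emit STR "ok" (now at pos=22)
DONE. 5 tokens: [NUM, MINUS, EQ, STR, STR]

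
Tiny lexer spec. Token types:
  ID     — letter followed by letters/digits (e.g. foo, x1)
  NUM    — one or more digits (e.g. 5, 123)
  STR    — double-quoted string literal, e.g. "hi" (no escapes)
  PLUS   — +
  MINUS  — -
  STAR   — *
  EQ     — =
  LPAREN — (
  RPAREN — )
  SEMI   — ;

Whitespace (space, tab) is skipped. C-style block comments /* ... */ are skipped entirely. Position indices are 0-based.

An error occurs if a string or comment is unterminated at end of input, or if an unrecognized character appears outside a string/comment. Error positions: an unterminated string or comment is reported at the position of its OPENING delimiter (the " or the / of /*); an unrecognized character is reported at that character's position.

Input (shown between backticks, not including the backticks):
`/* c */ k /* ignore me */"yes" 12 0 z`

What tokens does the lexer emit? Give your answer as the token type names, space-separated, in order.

pos=0: enter COMMENT mode (saw '/*')
exit COMMENT mode (now at pos=7)
pos=8: emit ID 'k' (now at pos=9)
pos=10: enter COMMENT mode (saw '/*')
exit COMMENT mode (now at pos=25)
pos=25: enter STRING mode
pos=25: emit STR "yes" (now at pos=30)
pos=31: emit NUM '12' (now at pos=33)
pos=34: emit NUM '0' (now at pos=35)
pos=36: emit ID 'z' (now at pos=37)
DONE. 5 tokens: [ID, STR, NUM, NUM, ID]

Answer: ID STR NUM NUM ID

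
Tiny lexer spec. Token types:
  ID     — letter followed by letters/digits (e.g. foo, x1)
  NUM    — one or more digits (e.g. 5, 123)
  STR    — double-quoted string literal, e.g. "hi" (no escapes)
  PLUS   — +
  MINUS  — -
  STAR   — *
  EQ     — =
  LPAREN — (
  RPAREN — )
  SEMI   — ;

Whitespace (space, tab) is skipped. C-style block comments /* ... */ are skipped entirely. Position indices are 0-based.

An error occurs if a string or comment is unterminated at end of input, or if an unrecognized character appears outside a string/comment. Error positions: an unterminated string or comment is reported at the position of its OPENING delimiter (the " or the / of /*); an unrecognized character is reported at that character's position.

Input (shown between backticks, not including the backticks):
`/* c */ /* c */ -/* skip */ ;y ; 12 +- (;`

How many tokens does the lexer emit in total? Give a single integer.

pos=0: enter COMMENT mode (saw '/*')
exit COMMENT mode (now at pos=7)
pos=8: enter COMMENT mode (saw '/*')
exit COMMENT mode (now at pos=15)
pos=16: emit MINUS '-'
pos=17: enter COMMENT mode (saw '/*')
exit COMMENT mode (now at pos=27)
pos=28: emit SEMI ';'
pos=29: emit ID 'y' (now at pos=30)
pos=31: emit SEMI ';'
pos=33: emit NUM '12' (now at pos=35)
pos=36: emit PLUS '+'
pos=37: emit MINUS '-'
pos=39: emit LPAREN '('
pos=40: emit SEMI ';'
DONE. 9 tokens: [MINUS, SEMI, ID, SEMI, NUM, PLUS, MINUS, LPAREN, SEMI]

Answer: 9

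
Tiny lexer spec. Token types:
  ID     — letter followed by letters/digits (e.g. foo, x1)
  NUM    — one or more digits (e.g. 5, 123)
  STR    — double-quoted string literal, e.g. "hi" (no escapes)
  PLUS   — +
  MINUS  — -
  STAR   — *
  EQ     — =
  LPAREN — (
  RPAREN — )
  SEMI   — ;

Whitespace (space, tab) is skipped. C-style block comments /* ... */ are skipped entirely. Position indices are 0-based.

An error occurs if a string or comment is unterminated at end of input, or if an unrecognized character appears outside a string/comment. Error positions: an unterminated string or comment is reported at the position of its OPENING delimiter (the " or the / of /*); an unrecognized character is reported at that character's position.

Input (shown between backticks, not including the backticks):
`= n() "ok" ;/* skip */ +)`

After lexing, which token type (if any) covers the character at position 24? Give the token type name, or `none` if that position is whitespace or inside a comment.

Answer: RPAREN

Derivation:
pos=0: emit EQ '='
pos=2: emit ID 'n' (now at pos=3)
pos=3: emit LPAREN '('
pos=4: emit RPAREN ')'
pos=6: enter STRING mode
pos=6: emit STR "ok" (now at pos=10)
pos=11: emit SEMI ';'
pos=12: enter COMMENT mode (saw '/*')
exit COMMENT mode (now at pos=22)
pos=23: emit PLUS '+'
pos=24: emit RPAREN ')'
DONE. 8 tokens: [EQ, ID, LPAREN, RPAREN, STR, SEMI, PLUS, RPAREN]
Position 24: char is ')' -> RPAREN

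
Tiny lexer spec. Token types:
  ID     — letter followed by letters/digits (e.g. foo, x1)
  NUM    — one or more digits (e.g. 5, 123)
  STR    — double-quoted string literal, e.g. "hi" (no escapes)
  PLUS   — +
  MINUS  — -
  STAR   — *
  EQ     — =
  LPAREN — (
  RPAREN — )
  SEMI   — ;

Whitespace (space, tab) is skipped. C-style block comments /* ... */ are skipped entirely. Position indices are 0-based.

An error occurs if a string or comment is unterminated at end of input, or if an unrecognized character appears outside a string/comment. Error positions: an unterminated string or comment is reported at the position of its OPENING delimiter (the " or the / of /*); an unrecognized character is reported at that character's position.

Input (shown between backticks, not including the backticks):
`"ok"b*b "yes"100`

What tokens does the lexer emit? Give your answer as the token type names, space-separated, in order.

pos=0: enter STRING mode
pos=0: emit STR "ok" (now at pos=4)
pos=4: emit ID 'b' (now at pos=5)
pos=5: emit STAR '*'
pos=6: emit ID 'b' (now at pos=7)
pos=8: enter STRING mode
pos=8: emit STR "yes" (now at pos=13)
pos=13: emit NUM '100' (now at pos=16)
DONE. 6 tokens: [STR, ID, STAR, ID, STR, NUM]

Answer: STR ID STAR ID STR NUM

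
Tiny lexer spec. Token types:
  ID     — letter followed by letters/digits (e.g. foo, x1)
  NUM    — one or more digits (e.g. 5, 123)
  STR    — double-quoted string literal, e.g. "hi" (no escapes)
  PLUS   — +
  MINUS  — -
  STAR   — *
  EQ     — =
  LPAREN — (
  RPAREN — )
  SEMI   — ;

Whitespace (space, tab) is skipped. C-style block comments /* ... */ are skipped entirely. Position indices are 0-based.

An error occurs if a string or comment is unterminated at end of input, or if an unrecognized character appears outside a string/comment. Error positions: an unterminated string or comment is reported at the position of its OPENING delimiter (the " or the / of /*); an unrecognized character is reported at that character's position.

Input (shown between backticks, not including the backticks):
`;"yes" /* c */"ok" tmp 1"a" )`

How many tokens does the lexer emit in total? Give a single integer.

pos=0: emit SEMI ';'
pos=1: enter STRING mode
pos=1: emit STR "yes" (now at pos=6)
pos=7: enter COMMENT mode (saw '/*')
exit COMMENT mode (now at pos=14)
pos=14: enter STRING mode
pos=14: emit STR "ok" (now at pos=18)
pos=19: emit ID 'tmp' (now at pos=22)
pos=23: emit NUM '1' (now at pos=24)
pos=24: enter STRING mode
pos=24: emit STR "a" (now at pos=27)
pos=28: emit RPAREN ')'
DONE. 7 tokens: [SEMI, STR, STR, ID, NUM, STR, RPAREN]

Answer: 7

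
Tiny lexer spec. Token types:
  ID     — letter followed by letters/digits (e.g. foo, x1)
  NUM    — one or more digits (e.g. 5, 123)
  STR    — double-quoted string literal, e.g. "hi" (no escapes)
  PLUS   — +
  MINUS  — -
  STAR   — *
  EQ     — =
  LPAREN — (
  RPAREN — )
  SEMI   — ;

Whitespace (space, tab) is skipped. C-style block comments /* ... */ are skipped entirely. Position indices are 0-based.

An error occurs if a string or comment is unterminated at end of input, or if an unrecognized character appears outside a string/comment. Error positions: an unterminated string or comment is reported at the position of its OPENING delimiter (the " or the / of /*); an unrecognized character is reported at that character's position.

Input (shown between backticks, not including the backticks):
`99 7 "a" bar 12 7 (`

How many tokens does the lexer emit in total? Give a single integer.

Answer: 7

Derivation:
pos=0: emit NUM '99' (now at pos=2)
pos=3: emit NUM '7' (now at pos=4)
pos=5: enter STRING mode
pos=5: emit STR "a" (now at pos=8)
pos=9: emit ID 'bar' (now at pos=12)
pos=13: emit NUM '12' (now at pos=15)
pos=16: emit NUM '7' (now at pos=17)
pos=18: emit LPAREN '('
DONE. 7 tokens: [NUM, NUM, STR, ID, NUM, NUM, LPAREN]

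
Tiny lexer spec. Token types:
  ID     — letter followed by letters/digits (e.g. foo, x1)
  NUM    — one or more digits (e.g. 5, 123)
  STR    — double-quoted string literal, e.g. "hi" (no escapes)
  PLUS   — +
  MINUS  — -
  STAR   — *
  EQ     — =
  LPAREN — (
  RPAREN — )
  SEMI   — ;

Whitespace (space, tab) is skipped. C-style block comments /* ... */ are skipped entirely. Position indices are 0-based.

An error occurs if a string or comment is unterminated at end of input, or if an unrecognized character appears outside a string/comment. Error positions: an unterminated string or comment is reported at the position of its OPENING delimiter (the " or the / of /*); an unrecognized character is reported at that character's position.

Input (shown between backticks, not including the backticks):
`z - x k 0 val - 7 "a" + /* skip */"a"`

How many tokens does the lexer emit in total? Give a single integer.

pos=0: emit ID 'z' (now at pos=1)
pos=2: emit MINUS '-'
pos=4: emit ID 'x' (now at pos=5)
pos=6: emit ID 'k' (now at pos=7)
pos=8: emit NUM '0' (now at pos=9)
pos=10: emit ID 'val' (now at pos=13)
pos=14: emit MINUS '-'
pos=16: emit NUM '7' (now at pos=17)
pos=18: enter STRING mode
pos=18: emit STR "a" (now at pos=21)
pos=22: emit PLUS '+'
pos=24: enter COMMENT mode (saw '/*')
exit COMMENT mode (now at pos=34)
pos=34: enter STRING mode
pos=34: emit STR "a" (now at pos=37)
DONE. 11 tokens: [ID, MINUS, ID, ID, NUM, ID, MINUS, NUM, STR, PLUS, STR]

Answer: 11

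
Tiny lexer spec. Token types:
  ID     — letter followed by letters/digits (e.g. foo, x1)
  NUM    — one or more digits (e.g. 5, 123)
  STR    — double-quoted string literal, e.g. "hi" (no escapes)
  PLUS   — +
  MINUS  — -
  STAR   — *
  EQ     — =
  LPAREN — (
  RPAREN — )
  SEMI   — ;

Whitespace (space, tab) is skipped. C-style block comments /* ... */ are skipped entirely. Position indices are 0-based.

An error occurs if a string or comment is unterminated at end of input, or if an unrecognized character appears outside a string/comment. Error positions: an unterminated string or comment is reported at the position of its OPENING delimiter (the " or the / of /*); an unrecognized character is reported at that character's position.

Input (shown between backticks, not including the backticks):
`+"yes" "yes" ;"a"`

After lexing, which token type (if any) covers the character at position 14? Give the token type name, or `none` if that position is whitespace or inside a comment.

pos=0: emit PLUS '+'
pos=1: enter STRING mode
pos=1: emit STR "yes" (now at pos=6)
pos=7: enter STRING mode
pos=7: emit STR "yes" (now at pos=12)
pos=13: emit SEMI ';'
pos=14: enter STRING mode
pos=14: emit STR "a" (now at pos=17)
DONE. 5 tokens: [PLUS, STR, STR, SEMI, STR]
Position 14: char is '"' -> STR

Answer: STR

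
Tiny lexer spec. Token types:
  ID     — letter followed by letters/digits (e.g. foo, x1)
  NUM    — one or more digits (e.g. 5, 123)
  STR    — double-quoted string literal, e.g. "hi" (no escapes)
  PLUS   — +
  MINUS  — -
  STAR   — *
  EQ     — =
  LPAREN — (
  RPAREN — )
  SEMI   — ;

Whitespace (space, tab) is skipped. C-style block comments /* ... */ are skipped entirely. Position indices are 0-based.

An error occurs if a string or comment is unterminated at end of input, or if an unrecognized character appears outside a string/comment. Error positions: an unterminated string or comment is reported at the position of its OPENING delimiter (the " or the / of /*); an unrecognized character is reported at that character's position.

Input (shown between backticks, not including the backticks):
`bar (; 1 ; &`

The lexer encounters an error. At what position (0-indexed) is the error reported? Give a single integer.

Answer: 11

Derivation:
pos=0: emit ID 'bar' (now at pos=3)
pos=4: emit LPAREN '('
pos=5: emit SEMI ';'
pos=7: emit NUM '1' (now at pos=8)
pos=9: emit SEMI ';'
pos=11: ERROR — unrecognized char '&'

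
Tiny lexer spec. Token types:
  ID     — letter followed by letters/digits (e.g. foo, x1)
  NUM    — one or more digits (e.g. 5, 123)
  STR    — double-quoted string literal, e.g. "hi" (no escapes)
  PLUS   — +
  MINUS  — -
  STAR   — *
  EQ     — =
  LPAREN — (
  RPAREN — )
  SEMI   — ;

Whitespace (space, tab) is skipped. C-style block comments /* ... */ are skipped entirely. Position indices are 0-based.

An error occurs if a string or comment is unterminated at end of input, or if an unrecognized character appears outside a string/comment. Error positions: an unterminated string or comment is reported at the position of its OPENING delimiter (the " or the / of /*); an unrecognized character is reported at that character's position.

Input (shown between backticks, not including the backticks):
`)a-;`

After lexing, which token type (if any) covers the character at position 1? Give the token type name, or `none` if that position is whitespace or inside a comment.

pos=0: emit RPAREN ')'
pos=1: emit ID 'a' (now at pos=2)
pos=2: emit MINUS '-'
pos=3: emit SEMI ';'
DONE. 4 tokens: [RPAREN, ID, MINUS, SEMI]
Position 1: char is 'a' -> ID

Answer: ID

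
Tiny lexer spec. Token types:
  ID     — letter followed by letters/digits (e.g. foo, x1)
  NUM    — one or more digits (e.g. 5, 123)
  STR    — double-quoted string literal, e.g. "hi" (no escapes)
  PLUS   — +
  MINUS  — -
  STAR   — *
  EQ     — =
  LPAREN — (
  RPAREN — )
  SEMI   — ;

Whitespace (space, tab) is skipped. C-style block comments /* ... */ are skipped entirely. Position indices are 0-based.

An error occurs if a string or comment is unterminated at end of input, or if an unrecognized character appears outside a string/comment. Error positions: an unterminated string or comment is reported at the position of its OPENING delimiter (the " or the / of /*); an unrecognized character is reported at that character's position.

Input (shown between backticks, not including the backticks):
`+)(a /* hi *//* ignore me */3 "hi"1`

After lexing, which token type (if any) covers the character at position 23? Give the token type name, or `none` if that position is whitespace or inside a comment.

pos=0: emit PLUS '+'
pos=1: emit RPAREN ')'
pos=2: emit LPAREN '('
pos=3: emit ID 'a' (now at pos=4)
pos=5: enter COMMENT mode (saw '/*')
exit COMMENT mode (now at pos=13)
pos=13: enter COMMENT mode (saw '/*')
exit COMMENT mode (now at pos=28)
pos=28: emit NUM '3' (now at pos=29)
pos=30: enter STRING mode
pos=30: emit STR "hi" (now at pos=34)
pos=34: emit NUM '1' (now at pos=35)
DONE. 7 tokens: [PLUS, RPAREN, LPAREN, ID, NUM, STR, NUM]
Position 23: char is 'm' -> none

Answer: none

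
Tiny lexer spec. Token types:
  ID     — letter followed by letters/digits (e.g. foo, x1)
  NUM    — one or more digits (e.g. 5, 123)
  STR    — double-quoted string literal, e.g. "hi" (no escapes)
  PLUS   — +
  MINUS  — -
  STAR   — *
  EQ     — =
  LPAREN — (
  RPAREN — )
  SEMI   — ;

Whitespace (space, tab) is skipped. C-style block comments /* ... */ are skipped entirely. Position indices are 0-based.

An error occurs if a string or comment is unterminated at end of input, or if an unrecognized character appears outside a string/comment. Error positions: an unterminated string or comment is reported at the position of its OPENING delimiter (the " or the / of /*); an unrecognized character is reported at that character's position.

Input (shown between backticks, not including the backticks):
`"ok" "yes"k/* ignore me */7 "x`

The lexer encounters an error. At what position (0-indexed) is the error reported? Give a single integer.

Answer: 28

Derivation:
pos=0: enter STRING mode
pos=0: emit STR "ok" (now at pos=4)
pos=5: enter STRING mode
pos=5: emit STR "yes" (now at pos=10)
pos=10: emit ID 'k' (now at pos=11)
pos=11: enter COMMENT mode (saw '/*')
exit COMMENT mode (now at pos=26)
pos=26: emit NUM '7' (now at pos=27)
pos=28: enter STRING mode
pos=28: ERROR — unterminated string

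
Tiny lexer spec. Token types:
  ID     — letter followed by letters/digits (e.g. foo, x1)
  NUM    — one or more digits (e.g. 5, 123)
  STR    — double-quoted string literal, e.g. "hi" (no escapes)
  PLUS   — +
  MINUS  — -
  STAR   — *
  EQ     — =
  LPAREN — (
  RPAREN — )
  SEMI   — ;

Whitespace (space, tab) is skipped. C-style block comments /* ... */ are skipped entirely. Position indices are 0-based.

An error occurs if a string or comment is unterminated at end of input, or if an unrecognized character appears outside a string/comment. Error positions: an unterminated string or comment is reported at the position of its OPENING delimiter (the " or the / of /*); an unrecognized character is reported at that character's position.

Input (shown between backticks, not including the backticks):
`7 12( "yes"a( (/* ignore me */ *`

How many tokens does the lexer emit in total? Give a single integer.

pos=0: emit NUM '7' (now at pos=1)
pos=2: emit NUM '12' (now at pos=4)
pos=4: emit LPAREN '('
pos=6: enter STRING mode
pos=6: emit STR "yes" (now at pos=11)
pos=11: emit ID 'a' (now at pos=12)
pos=12: emit LPAREN '('
pos=14: emit LPAREN '('
pos=15: enter COMMENT mode (saw '/*')
exit COMMENT mode (now at pos=30)
pos=31: emit STAR '*'
DONE. 8 tokens: [NUM, NUM, LPAREN, STR, ID, LPAREN, LPAREN, STAR]

Answer: 8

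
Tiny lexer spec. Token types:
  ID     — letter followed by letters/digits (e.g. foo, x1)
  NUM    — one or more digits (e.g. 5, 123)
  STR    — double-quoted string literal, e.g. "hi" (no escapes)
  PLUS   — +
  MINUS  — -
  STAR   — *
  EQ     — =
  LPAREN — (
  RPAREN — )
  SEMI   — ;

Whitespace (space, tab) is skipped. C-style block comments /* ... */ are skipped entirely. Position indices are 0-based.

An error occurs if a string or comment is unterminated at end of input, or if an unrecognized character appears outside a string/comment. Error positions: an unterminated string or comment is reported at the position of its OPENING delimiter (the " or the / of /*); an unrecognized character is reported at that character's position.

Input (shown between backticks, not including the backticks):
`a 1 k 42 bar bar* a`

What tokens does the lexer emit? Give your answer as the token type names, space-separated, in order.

Answer: ID NUM ID NUM ID ID STAR ID

Derivation:
pos=0: emit ID 'a' (now at pos=1)
pos=2: emit NUM '1' (now at pos=3)
pos=4: emit ID 'k' (now at pos=5)
pos=6: emit NUM '42' (now at pos=8)
pos=9: emit ID 'bar' (now at pos=12)
pos=13: emit ID 'bar' (now at pos=16)
pos=16: emit STAR '*'
pos=18: emit ID 'a' (now at pos=19)
DONE. 8 tokens: [ID, NUM, ID, NUM, ID, ID, STAR, ID]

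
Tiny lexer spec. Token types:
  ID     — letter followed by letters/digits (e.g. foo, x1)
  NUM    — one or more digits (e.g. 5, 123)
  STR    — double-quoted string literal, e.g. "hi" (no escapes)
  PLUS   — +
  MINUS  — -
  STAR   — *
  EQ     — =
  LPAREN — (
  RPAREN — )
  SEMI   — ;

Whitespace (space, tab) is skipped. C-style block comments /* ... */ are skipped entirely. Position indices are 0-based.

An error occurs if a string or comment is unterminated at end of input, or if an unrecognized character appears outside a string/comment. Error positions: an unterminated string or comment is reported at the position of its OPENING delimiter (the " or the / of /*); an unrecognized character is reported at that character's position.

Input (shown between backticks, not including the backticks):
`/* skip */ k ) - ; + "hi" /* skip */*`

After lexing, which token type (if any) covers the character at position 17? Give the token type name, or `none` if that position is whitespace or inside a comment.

Answer: SEMI

Derivation:
pos=0: enter COMMENT mode (saw '/*')
exit COMMENT mode (now at pos=10)
pos=11: emit ID 'k' (now at pos=12)
pos=13: emit RPAREN ')'
pos=15: emit MINUS '-'
pos=17: emit SEMI ';'
pos=19: emit PLUS '+'
pos=21: enter STRING mode
pos=21: emit STR "hi" (now at pos=25)
pos=26: enter COMMENT mode (saw '/*')
exit COMMENT mode (now at pos=36)
pos=36: emit STAR '*'
DONE. 7 tokens: [ID, RPAREN, MINUS, SEMI, PLUS, STR, STAR]
Position 17: char is ';' -> SEMI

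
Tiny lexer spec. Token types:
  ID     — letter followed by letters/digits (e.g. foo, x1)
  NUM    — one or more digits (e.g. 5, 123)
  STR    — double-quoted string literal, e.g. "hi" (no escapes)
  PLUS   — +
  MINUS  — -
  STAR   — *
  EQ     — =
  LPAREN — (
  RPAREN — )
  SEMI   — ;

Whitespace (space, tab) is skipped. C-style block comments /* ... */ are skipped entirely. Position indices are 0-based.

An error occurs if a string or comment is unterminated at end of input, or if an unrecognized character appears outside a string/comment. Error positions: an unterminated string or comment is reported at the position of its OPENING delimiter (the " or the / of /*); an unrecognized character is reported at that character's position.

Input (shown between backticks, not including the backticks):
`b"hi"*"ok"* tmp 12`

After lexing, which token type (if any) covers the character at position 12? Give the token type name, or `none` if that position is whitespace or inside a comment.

Answer: ID

Derivation:
pos=0: emit ID 'b' (now at pos=1)
pos=1: enter STRING mode
pos=1: emit STR "hi" (now at pos=5)
pos=5: emit STAR '*'
pos=6: enter STRING mode
pos=6: emit STR "ok" (now at pos=10)
pos=10: emit STAR '*'
pos=12: emit ID 'tmp' (now at pos=15)
pos=16: emit NUM '12' (now at pos=18)
DONE. 7 tokens: [ID, STR, STAR, STR, STAR, ID, NUM]
Position 12: char is 't' -> ID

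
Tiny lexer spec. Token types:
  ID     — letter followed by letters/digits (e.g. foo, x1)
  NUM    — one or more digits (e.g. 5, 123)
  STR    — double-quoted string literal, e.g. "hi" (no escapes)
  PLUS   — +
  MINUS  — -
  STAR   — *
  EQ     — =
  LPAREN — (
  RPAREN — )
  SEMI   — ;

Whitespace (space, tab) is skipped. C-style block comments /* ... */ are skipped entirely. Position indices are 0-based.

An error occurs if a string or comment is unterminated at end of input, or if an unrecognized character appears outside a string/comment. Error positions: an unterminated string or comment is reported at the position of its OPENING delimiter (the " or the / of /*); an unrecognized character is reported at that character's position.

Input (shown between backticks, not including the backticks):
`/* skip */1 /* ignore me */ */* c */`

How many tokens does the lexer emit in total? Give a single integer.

Answer: 2

Derivation:
pos=0: enter COMMENT mode (saw '/*')
exit COMMENT mode (now at pos=10)
pos=10: emit NUM '1' (now at pos=11)
pos=12: enter COMMENT mode (saw '/*')
exit COMMENT mode (now at pos=27)
pos=28: emit STAR '*'
pos=29: enter COMMENT mode (saw '/*')
exit COMMENT mode (now at pos=36)
DONE. 2 tokens: [NUM, STAR]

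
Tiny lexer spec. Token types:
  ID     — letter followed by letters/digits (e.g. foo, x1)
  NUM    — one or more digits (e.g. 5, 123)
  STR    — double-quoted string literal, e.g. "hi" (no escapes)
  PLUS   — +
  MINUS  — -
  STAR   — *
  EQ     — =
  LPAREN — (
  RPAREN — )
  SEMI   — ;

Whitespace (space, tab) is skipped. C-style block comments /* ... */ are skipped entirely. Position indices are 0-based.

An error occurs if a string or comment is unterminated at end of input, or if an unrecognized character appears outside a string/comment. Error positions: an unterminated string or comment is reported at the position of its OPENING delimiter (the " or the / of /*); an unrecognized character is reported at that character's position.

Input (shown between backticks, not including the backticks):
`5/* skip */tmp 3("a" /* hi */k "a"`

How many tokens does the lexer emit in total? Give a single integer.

pos=0: emit NUM '5' (now at pos=1)
pos=1: enter COMMENT mode (saw '/*')
exit COMMENT mode (now at pos=11)
pos=11: emit ID 'tmp' (now at pos=14)
pos=15: emit NUM '3' (now at pos=16)
pos=16: emit LPAREN '('
pos=17: enter STRING mode
pos=17: emit STR "a" (now at pos=20)
pos=21: enter COMMENT mode (saw '/*')
exit COMMENT mode (now at pos=29)
pos=29: emit ID 'k' (now at pos=30)
pos=31: enter STRING mode
pos=31: emit STR "a" (now at pos=34)
DONE. 7 tokens: [NUM, ID, NUM, LPAREN, STR, ID, STR]

Answer: 7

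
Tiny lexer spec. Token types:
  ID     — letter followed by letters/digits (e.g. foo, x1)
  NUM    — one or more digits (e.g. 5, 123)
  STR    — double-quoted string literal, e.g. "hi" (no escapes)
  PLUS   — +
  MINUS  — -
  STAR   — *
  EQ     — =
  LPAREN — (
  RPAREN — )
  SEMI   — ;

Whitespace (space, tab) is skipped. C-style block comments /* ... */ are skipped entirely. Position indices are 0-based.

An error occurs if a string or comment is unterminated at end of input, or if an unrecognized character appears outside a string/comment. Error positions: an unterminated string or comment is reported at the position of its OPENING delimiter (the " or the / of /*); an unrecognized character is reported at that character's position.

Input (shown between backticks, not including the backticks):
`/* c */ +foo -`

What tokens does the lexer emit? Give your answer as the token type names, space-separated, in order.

pos=0: enter COMMENT mode (saw '/*')
exit COMMENT mode (now at pos=7)
pos=8: emit PLUS '+'
pos=9: emit ID 'foo' (now at pos=12)
pos=13: emit MINUS '-'
DONE. 3 tokens: [PLUS, ID, MINUS]

Answer: PLUS ID MINUS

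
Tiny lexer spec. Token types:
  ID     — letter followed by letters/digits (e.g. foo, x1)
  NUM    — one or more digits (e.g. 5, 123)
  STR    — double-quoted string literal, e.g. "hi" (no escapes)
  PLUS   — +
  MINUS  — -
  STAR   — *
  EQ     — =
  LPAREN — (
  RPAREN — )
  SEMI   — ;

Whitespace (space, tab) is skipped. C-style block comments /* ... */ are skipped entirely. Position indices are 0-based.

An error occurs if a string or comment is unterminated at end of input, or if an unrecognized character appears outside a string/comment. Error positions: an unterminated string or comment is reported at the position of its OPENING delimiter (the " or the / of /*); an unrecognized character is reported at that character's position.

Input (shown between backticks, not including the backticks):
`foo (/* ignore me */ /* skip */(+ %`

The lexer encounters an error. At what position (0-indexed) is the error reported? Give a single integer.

pos=0: emit ID 'foo' (now at pos=3)
pos=4: emit LPAREN '('
pos=5: enter COMMENT mode (saw '/*')
exit COMMENT mode (now at pos=20)
pos=21: enter COMMENT mode (saw '/*')
exit COMMENT mode (now at pos=31)
pos=31: emit LPAREN '('
pos=32: emit PLUS '+'
pos=34: ERROR — unrecognized char '%'

Answer: 34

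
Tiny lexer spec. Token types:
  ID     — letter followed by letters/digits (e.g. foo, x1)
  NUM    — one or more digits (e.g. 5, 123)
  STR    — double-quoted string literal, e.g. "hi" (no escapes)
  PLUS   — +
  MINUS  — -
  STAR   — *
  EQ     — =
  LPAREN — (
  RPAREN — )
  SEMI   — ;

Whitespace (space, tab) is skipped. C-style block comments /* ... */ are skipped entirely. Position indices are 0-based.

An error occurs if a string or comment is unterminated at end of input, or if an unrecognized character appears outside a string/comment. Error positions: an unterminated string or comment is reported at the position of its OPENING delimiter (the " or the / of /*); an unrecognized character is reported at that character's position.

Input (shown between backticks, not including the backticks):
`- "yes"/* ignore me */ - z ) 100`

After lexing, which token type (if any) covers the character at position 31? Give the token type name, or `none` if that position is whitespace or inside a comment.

Answer: NUM

Derivation:
pos=0: emit MINUS '-'
pos=2: enter STRING mode
pos=2: emit STR "yes" (now at pos=7)
pos=7: enter COMMENT mode (saw '/*')
exit COMMENT mode (now at pos=22)
pos=23: emit MINUS '-'
pos=25: emit ID 'z' (now at pos=26)
pos=27: emit RPAREN ')'
pos=29: emit NUM '100' (now at pos=32)
DONE. 6 tokens: [MINUS, STR, MINUS, ID, RPAREN, NUM]
Position 31: char is '0' -> NUM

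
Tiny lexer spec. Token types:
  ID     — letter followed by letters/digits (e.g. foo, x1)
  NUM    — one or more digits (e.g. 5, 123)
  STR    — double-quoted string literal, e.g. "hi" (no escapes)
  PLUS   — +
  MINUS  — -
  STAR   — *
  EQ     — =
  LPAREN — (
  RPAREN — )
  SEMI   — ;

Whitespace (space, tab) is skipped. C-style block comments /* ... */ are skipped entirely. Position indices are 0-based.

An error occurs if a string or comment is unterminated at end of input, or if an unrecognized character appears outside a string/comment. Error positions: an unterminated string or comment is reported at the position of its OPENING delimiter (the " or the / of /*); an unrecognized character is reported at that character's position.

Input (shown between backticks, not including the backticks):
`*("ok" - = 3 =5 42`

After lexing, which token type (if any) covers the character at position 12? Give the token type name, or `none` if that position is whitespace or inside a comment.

pos=0: emit STAR '*'
pos=1: emit LPAREN '('
pos=2: enter STRING mode
pos=2: emit STR "ok" (now at pos=6)
pos=7: emit MINUS '-'
pos=9: emit EQ '='
pos=11: emit NUM '3' (now at pos=12)
pos=13: emit EQ '='
pos=14: emit NUM '5' (now at pos=15)
pos=16: emit NUM '42' (now at pos=18)
DONE. 9 tokens: [STAR, LPAREN, STR, MINUS, EQ, NUM, EQ, NUM, NUM]
Position 12: char is ' ' -> none

Answer: none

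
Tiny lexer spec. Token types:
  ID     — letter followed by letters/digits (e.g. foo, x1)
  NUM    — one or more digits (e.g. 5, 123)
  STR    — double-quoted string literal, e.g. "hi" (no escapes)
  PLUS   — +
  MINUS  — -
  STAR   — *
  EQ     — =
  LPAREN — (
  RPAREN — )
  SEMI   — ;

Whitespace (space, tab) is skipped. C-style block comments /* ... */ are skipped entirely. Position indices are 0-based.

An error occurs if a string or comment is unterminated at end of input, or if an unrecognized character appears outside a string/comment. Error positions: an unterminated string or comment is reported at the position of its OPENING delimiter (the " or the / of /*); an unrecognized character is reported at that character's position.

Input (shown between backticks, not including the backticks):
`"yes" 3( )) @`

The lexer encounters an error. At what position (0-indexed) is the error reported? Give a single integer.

pos=0: enter STRING mode
pos=0: emit STR "yes" (now at pos=5)
pos=6: emit NUM '3' (now at pos=7)
pos=7: emit LPAREN '('
pos=9: emit RPAREN ')'
pos=10: emit RPAREN ')'
pos=12: ERROR — unrecognized char '@'

Answer: 12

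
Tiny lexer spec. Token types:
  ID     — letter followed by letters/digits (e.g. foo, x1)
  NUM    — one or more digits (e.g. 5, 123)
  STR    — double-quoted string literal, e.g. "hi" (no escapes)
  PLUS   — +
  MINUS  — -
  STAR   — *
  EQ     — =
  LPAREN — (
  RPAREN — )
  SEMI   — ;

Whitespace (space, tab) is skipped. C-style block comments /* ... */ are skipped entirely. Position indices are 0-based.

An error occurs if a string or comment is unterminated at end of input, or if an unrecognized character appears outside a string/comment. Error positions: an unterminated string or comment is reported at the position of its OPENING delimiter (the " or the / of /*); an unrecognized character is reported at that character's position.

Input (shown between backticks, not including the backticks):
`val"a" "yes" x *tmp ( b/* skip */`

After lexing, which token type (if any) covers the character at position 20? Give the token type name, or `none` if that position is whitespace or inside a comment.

Answer: LPAREN

Derivation:
pos=0: emit ID 'val' (now at pos=3)
pos=3: enter STRING mode
pos=3: emit STR "a" (now at pos=6)
pos=7: enter STRING mode
pos=7: emit STR "yes" (now at pos=12)
pos=13: emit ID 'x' (now at pos=14)
pos=15: emit STAR '*'
pos=16: emit ID 'tmp' (now at pos=19)
pos=20: emit LPAREN '('
pos=22: emit ID 'b' (now at pos=23)
pos=23: enter COMMENT mode (saw '/*')
exit COMMENT mode (now at pos=33)
DONE. 8 tokens: [ID, STR, STR, ID, STAR, ID, LPAREN, ID]
Position 20: char is '(' -> LPAREN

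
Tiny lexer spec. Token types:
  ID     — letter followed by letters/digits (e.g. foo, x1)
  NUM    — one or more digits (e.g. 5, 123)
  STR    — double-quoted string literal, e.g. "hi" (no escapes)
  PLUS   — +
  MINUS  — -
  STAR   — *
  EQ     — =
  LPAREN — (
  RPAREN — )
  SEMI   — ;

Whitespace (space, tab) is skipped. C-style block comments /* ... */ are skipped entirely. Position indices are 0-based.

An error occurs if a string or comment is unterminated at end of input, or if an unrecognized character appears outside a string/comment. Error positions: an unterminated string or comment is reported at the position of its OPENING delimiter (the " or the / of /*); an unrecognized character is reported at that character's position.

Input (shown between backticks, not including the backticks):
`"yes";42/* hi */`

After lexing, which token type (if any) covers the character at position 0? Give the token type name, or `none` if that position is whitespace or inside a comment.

Answer: STR

Derivation:
pos=0: enter STRING mode
pos=0: emit STR "yes" (now at pos=5)
pos=5: emit SEMI ';'
pos=6: emit NUM '42' (now at pos=8)
pos=8: enter COMMENT mode (saw '/*')
exit COMMENT mode (now at pos=16)
DONE. 3 tokens: [STR, SEMI, NUM]
Position 0: char is '"' -> STR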